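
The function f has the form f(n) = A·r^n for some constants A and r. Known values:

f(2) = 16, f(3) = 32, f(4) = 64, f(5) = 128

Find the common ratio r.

2

Consecutive ratio: 32/16 = 2, and 64/32 = 2, so r = 2.
Then A·2^2 = 16 gives A = 4, and f(n) = 4·2^n.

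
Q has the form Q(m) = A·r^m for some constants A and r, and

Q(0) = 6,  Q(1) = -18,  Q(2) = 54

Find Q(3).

-162

Consecutive ratio: -18/6 = -3, and 54/(-18) = -3, so r = -3.
Then A·(-3)^0 = 6 gives A = 6, and Q(m) = 6·(-3)^m.
Q(3) = 6·(-3)^3 = -162.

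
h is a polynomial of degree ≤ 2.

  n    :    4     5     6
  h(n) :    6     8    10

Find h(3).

4

First differences: 2, 2.
Level-1 differences are constant, so h has degree 1.
Fitting a degree-1 polynomial gives h(n) = 2n - 2.
Then h(3) = 4.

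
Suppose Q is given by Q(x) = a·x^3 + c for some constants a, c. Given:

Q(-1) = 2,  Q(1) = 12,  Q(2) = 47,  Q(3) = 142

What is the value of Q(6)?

From Q(-1) = 2 and Q(1) = 12: -1a + c = 2 and 1a + c = 12.
Subtracting: 2a = 10, so a = 5; then c = 2 − 5·(-1) = 7.
So Q(x) = 5x³ + 7, and Q(6) = 1087.

1087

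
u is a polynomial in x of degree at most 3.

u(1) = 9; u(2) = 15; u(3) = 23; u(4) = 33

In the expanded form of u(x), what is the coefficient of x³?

First differences: 6, 8, 10. Second differences: 2, 2.
Level-2 differences are constant, so u has degree 2.
Fitting a degree-2 polynomial gives u(x) = x² + 3x + 5.
The coefficient of x³ is 0.

0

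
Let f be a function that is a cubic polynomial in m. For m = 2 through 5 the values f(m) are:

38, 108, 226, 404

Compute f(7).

988

Write f(m) = am³ + bm² + cm + d; the 4 given values yield a linear system in the 4 coefficients.
Solving, f(m) = 2m³ + 6m² + 2m - 6.
Then f(7) = 988.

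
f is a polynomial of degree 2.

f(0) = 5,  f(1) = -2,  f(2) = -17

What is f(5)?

-110

Write f(x) = ax² + bx + c; the 3 given values yield a linear system in the 3 coefficients.
Solving, f(x) = -4x² - 3x + 5.
Then f(5) = -110.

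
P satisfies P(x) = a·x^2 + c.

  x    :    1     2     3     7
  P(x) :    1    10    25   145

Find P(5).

From P(1) = 1 and P(2) = 10: 1a + c = 1 and 4a + c = 10.
Subtracting: 3a = 9, so a = 3; then c = 1 − 3·1 = -2.
So P(x) = 3x² − 2, and P(5) = 73.

73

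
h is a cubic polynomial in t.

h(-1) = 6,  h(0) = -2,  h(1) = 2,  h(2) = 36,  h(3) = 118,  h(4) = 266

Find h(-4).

Write h(t) = at³ + bt² + ct + d; the 6 given values yield a linear system in the 4 coefficients.
Solving, h(t) = 3t³ + 6t² - 5t - 2.
Then h(-4) = -78.

-78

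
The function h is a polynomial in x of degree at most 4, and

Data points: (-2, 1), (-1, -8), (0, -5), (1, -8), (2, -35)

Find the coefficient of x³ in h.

-3

First differences: -9, 3, -3, -27. Second differences: 12, -6, -24. Third differences: -18, -18.
Level-3 differences are constant, so h has degree 3.
Fitting a degree-3 polynomial gives h(x) = -3x³ - 3x² + 3x - 5.
The coefficient of x³ is -3.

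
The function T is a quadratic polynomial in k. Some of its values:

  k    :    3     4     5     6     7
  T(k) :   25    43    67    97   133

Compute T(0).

7

Write T(k) = ak² + bk + c; the 5 given values yield a linear system in the 3 coefficients.
Solving, T(k) = 3k² - 3k + 7.
Then T(0) = 7.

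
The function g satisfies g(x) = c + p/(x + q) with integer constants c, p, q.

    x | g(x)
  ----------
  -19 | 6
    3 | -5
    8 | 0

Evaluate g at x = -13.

(g(x) − c)(x + q) = p for each data point; the three points give a linear system in c and q, then p follows.
Solving: c = 4, q = 1, p = -36, so g(x) = 4 − 36/(x + 1).
Then g(-13) = 4 − 36/(-12) = 7.

7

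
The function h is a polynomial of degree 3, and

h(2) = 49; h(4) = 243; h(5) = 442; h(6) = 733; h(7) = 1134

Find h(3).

Write h(n) = an³ + bn² + cn + d; the 5 given values yield a linear system in the 4 coefficients.
Solving, h(n) = 3n³ + n² + 7n + 7.
Then h(3) = 118.

118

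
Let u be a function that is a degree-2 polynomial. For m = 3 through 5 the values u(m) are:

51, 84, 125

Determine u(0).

Write u(m) = am² + bm + c; the 3 given values yield a linear system in the 3 coefficients.
Solving, u(m) = 4m² + 5m.
Then u(0) = 0.

0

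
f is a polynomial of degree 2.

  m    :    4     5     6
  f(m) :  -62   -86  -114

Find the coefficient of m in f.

-6

Write f(m) = am² + bm + c; the 3 given values yield a linear system in the 3 coefficients.
Solving, f(m) = -2m² - 6m - 6.
The coefficient of m is -6.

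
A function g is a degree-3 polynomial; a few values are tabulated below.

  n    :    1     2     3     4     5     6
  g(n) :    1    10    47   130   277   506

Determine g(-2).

-38

First differences: 9, 37, 83, 147, 229. Second differences: 28, 46, 64, 82. Third differences: 18, 18, 18.
Level-3 differences are constant, so g has degree 3.
Fitting a degree-3 polynomial gives g(n) = 3n³ - 4n² + 2.
Then g(-2) = -38.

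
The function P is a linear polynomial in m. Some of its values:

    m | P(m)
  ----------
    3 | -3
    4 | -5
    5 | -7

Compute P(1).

1

First differences: -2, -2.
Level-1 differences are constant, so P has degree 1.
Fitting a degree-1 polynomial gives P(m) = -2m + 3.
Then P(1) = 1.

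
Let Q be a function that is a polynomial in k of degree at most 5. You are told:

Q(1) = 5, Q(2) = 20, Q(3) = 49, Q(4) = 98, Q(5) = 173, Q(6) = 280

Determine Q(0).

Write Q(k) = ak^5 + bk^4 + ck³ + dk² + ek + p; the 6 given values yield a linear system in the 6 coefficients.
Solving, the top 2 coefficients vanish, and Q(k) = k³ + k² + 5k - 2.
Then Q(0) = -2.

-2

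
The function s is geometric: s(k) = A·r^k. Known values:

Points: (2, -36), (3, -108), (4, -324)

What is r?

3

Consecutive ratio: -108/(-36) = 3, and -324/(-108) = 3, so r = 3.
Then A·3^2 = -36 gives A = -4, and s(k) = -4·3^k.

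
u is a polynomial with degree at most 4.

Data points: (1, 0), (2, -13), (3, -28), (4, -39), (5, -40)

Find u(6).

First differences: -13, -15, -11, -1. Second differences: -2, 4, 10. Third differences: 6, 6.
Level-3 differences are constant, so u has degree 3.
Extending the table by one column gives the next first difference 15, so u(6) = -40 + 15 = -25.

-25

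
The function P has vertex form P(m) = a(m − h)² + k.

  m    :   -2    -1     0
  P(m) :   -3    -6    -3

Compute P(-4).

21

First differences -3, 3; second difference 6 = 2a, so a = 3.
Expanding, the m-coefficient is −2ah = -6h; matching it to the data gives h = -1, and then k = -6.
So P(m) = 3(m + 1)² − 6.
P(-4) = 3·(-3)² − 6 = 21.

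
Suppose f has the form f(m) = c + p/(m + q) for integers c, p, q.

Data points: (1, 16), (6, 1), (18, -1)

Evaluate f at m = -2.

-11

(f(m) − c)(m + q) = p for each data point; the three points give a linear system in c and q, then p follows.
Solving: c = -2, q = 0, p = 18, so f(m) = -2 + 18/(m + 0).
Then f(-2) = -2 + 18/(-2) = -11.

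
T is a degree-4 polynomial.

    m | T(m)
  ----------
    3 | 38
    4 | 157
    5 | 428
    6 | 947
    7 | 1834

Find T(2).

-1

Write T(m) = am^4 + bm³ + cm² + dm + e; the 5 given values yield a linear system in the 5 coefficients.
Solving, T(m) = m^4 - 2m³ + 3m² - 3m - 7.
Then T(2) = -1.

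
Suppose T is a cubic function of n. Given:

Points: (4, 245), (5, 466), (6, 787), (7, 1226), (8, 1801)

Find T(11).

First differences: 221, 321, 439, 575. Second differences: 100, 118, 136. Third differences: 18, 18.
Level-3 differences are constant, so T has degree 3.
Fitting a degree-3 polynomial gives T(n) = 3n³ + 5n² - 7n + 1.
Then T(11) = 4522.

4522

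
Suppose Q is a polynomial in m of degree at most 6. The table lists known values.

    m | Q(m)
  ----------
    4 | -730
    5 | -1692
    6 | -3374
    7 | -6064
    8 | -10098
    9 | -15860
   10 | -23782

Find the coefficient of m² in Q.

First differences: -962, -1682, -2690, -4034, -5762, -7922. Second differences: -720, -1008, -1344, -1728, -2160. Third differences: -288, -336, -384, -432. Fourth differences: -48, -48, -48.
Level-4 differences are constant, so Q has degree 4.
Fitting a degree-4 polynomial gives Q(m) = -2m^4 - 4m³ + 2m² + 2m - 2.
The coefficient of m² is 2.

2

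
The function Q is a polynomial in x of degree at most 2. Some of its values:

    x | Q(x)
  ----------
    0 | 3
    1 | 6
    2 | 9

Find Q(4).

15

First differences: 3, 3.
Level-1 differences are constant, so Q has degree 1.
Fitting a degree-1 polynomial gives Q(x) = 3x + 3.
Then Q(4) = 15.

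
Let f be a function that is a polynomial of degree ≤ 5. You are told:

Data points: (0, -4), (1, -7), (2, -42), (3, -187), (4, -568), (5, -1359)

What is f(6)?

Write f(n) = an^5 + bn^4 + cn³ + dn² + en + p; the 6 given values yield a linear system in the 6 coefficients.
Solving, the leading coefficient vanishes, and f(n) = -2n^4 - n³ + n² - n - 4.
Then f(6) = -2782.

-2782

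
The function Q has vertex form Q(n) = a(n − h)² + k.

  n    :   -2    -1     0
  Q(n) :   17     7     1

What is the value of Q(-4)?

First differences -10, -6; second difference 4 = 2a, so a = 2.
Expanding, the n-coefficient is −2ah = -4h; matching it to the data gives h = 1, and then k = -1.
So Q(n) = 2(n − 1)² − 1.
Q(-4) = 2·(-5)² − 1 = 49.

49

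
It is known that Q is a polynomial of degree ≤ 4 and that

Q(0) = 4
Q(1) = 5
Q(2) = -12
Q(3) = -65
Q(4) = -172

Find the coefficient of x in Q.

4

First differences: 1, -17, -53, -107. Second differences: -18, -36, -54. Third differences: -18, -18.
Level-3 differences are constant, so Q has degree 3.
Fitting a degree-3 polynomial gives Q(x) = -3x³ + 4x + 4.
The coefficient of x is 4.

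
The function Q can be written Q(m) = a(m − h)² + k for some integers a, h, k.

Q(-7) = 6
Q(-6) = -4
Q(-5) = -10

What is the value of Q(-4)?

First differences -10, -6; second difference 4 = 2a, so a = 2.
Expanding, the m-coefficient is −2ah = -4h; matching it to the data gives h = -4, and then k = -12.
So Q(m) = 2(m + 4)² − 12.
Q(-4) = 2·0² − 12 = -12.

-12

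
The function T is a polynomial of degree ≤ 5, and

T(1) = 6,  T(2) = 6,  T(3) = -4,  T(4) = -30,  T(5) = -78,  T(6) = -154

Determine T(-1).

Write T(k) = ak^5 + bk^4 + ck³ + dk² + ek + p; the 6 given values yield a linear system in the 6 coefficients.
Solving, the top 2 coefficients vanish, and T(k) = -k³ + k² + 4k + 2.
Then T(-1) = 0.

0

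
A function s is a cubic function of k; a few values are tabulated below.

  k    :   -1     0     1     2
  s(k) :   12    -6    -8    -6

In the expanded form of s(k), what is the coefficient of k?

-8

Write s(k) = ak³ + bk² + ck + d; the 4 given values yield a linear system in the 4 coefficients.
Solving, s(k) = -2k³ + 8k² - 8k - 6.
The coefficient of k is -8.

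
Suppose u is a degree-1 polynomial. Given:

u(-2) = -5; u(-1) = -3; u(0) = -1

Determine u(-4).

-9

First differences: 2, 2.
Level-1 differences are constant, so u has degree 1.
Fitting a degree-1 polynomial gives u(t) = 2t - 1.
Then u(-4) = -9.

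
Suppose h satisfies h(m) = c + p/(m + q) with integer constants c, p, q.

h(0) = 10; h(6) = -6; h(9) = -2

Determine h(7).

-4

(h(m) − c)(m + q) = p for each data point; the three points give a linear system in c and q, then p follows.
Solving: c = 2, q = -3, p = -24, so h(m) = 2 − 24/(m − 3).
Then h(7) = 2 − 24/4 = -4.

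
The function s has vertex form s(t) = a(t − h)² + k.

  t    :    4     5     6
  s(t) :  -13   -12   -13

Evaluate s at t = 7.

First differences 1, -1; second difference -2 = 2a, so a = -1.
Expanding, the t-coefficient is −2ah = 2h; matching it to the data gives h = 5, and then k = -12.
So s(t) = -1(t − 5)² − 12.
s(7) = -1·2² − 12 = -16.

-16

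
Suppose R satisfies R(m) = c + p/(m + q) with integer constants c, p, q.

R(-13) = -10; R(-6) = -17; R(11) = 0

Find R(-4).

(R(m) − c)(m + q) = p for each data point; the three points give a linear system in c and q, then p follows.
Solving: c = -5, q = 1, p = 60, so R(m) = -5 + 60/(m + 1).
Then R(-4) = -5 + 60/(-3) = -25.

-25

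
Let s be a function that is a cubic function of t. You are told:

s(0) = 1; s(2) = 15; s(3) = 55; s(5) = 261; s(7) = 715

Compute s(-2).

Write s(t) = at³ + bt² + ct + d; the 5 given values yield a linear system in the 4 coefficients.
Solving, s(t) = 2t³ + t² - 3t + 1.
Then s(-2) = -5.

-5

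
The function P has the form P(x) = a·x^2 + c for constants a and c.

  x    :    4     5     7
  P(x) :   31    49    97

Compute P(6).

From P(4) = 31 and P(5) = 49: 16a + c = 31 and 25a + c = 49.
Subtracting: 9a = 18, so a = 2; then c = 31 − 2·16 = -1.
So P(x) = 2x² − 1, and P(6) = 71.

71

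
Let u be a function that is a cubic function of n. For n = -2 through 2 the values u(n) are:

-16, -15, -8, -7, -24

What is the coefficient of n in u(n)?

First differences: 1, 7, 1, -17. Second differences: 6, -6, -18. Third differences: -12, -12.
Level-3 differences are constant, so u has degree 3.
Fitting a degree-3 polynomial gives u(n) = -2n³ - 3n² + 6n - 8.
The coefficient of n is 6.

6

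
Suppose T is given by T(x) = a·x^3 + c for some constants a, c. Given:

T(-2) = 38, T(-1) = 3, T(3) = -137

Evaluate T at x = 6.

From T(-2) = 38 and T(-1) = 3: -8a + c = 38 and -1a + c = 3.
Subtracting: 7a = -35, so a = -5; then c = 38 − (-5)·(-8) = -2.
So T(x) = -5x³ − 2, and T(6) = -1082.

-1082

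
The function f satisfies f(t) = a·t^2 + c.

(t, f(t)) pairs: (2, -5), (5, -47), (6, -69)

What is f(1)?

1

From f(2) = -5 and f(5) = -47: 4a + c = -5 and 25a + c = -47.
Subtracting: 21a = -42, so a = -2; then c = -5 − (-2)·4 = 3.
So f(t) = -2t² + 3, and f(1) = 1.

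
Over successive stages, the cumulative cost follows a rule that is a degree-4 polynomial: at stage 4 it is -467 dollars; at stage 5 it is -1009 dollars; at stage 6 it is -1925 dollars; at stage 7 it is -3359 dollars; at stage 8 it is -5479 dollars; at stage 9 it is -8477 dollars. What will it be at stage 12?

Write the value at x as s(x).
Write s(x) = ax^4 + bx³ + cx² + dx + e; the 6 given values yield a linear system in the 5 coefficients.
Solving, s(x) = -x^4 - 2x³ - 6x² + 3x + 1.
Then s(12) = -25019.

-25019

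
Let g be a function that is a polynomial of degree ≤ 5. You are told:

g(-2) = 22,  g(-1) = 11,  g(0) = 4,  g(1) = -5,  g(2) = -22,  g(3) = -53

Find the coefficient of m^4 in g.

Write g(m) = am^5 + bm^4 + cm³ + dm² + em + p; the 6 given values yield a linear system in the 6 coefficients.
Solving, the top 2 coefficients vanish, and g(m) = -m³ - m² - 7m + 4.
The coefficient of m^4 is 0.

0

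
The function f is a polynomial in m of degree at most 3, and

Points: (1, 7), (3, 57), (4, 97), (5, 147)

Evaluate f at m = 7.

Write f(m) = am³ + bm² + cm + d; the 4 given values yield a linear system in the 4 coefficients.
Solving, the leading coefficient vanishes, and f(m) = 5m² + 5m - 3.
Then f(7) = 277.

277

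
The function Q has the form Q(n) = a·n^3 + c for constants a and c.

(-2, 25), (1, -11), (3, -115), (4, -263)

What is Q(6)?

From Q(-2) = 25 and Q(1) = -11: -8a + c = 25 and 1a + c = -11.
Subtracting: 9a = -36, so a = -4; then c = 25 − (-4)·(-8) = -7.
So Q(n) = -4n³ − 7, and Q(6) = -871.

-871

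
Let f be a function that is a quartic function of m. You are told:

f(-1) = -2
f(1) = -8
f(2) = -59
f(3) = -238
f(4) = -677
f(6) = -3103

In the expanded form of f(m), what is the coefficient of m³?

Write f(m) = am^4 + bm³ + cm² + dm + e; the 6 given values yield a linear system in the 5 coefficients.
Solving, f(m) = -2m^4 - 2m³ - 2m² - m - 1.
The coefficient of m³ is -2.

-2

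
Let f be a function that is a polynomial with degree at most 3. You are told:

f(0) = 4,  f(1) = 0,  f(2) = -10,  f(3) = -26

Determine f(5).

-76

First differences: -4, -10, -16. Second differences: -6, -6.
Level-2 differences are constant, so f has degree 2.
Fitting a degree-2 polynomial gives f(k) = -3k² - k + 4.
Then f(5) = -76.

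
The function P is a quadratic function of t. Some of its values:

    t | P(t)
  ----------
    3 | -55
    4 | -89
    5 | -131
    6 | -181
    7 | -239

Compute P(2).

Write P(t) = at² + bt + c; the 5 given values yield a linear system in the 3 coefficients.
Solving, P(t) = -4t² - 6t - 1.
Then P(2) = -29.

-29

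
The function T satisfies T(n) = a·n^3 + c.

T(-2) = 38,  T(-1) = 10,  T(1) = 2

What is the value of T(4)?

-250

From T(-2) = 38 and T(-1) = 10: -8a + c = 38 and -1a + c = 10.
Subtracting: 7a = -28, so a = -4; then c = 38 − (-4)·(-8) = 6.
So T(n) = -4n³ + 6, and T(4) = -250.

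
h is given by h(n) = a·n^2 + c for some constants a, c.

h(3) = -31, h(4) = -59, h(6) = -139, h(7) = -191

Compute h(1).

From h(3) = -31 and h(4) = -59: 9a + c = -31 and 16a + c = -59.
Subtracting: 7a = -28, so a = -4; then c = -31 − (-4)·9 = 5.
So h(n) = -4n² + 5, and h(1) = 1.

1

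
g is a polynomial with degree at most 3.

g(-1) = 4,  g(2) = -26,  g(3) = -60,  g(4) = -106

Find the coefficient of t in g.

-4

Write g(t) = at³ + bt² + ct + d; the 4 given values yield a linear system in the 4 coefficients.
Solving, the leading coefficient vanishes, and g(t) = -6t² - 4t + 6.
The coefficient of t is -4.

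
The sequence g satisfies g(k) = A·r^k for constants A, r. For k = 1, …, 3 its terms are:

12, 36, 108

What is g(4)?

324

Consecutive ratio: 36/12 = 3, and 108/36 = 3, so r = 3.
Then A·3^1 = 12 gives A = 4, and g(k) = 4·3^k.
g(4) = 4·3^4 = 324.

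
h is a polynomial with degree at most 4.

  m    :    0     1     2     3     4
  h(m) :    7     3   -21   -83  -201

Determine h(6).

-677

First differences: -4, -24, -62, -118. Second differences: -20, -38, -56. Third differences: -18, -18.
Level-3 differences are constant, so h has degree 3.
Fitting a degree-3 polynomial gives h(m) = -3m³ - m² + 7.
Then h(6) = -677.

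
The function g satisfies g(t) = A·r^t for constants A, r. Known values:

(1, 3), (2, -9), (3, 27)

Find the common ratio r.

-3

Consecutive ratio: -9/3 = -3, and 27/(-9) = -3, so r = -3.
Then A·(-3)^1 = 3 gives A = -1, and g(t) = -1·(-3)^t.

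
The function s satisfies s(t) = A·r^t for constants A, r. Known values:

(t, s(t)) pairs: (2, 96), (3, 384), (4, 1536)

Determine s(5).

6144

Consecutive ratio: 384/96 = 4, and 1536/384 = 4, so r = 4.
Then A·4^2 = 96 gives A = 6, and s(t) = 6·4^t.
s(5) = 6·4^5 = 6144.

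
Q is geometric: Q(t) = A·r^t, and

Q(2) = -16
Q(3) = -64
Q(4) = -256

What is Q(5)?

-1024

Consecutive ratio: -64/(-16) = 4, and -256/(-64) = 4, so r = 4.
Then A·4^2 = -16 gives A = -1, and Q(t) = -1·4^t.
Q(5) = -1·4^5 = -1024.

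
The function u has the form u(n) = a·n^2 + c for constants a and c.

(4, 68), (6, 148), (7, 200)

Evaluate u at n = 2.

20

From u(4) = 68 and u(6) = 148: 16a + c = 68 and 36a + c = 148.
Subtracting: 20a = 80, so a = 4; then c = 68 − 4·16 = 4.
So u(n) = 4n² + 4, and u(2) = 20.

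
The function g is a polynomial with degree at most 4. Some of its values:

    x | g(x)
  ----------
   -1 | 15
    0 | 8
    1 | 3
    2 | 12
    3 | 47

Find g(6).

428

Write g(x) = ax^4 + bx³ + cx² + dx + e; the 5 given values yield a linear system in the 5 coefficients.
Solving, the leading coefficient vanishes, and g(x) = 2x³ + x² - 8x + 8.
Then g(6) = 428.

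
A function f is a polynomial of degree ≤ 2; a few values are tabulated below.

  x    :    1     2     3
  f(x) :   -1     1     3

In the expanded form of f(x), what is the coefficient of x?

2

Write f(x) = ax² + bx + c; the 3 given values yield a linear system in the 3 coefficients.
Solving, the leading coefficient vanishes, and f(x) = 2x - 3.
The coefficient of x is 2.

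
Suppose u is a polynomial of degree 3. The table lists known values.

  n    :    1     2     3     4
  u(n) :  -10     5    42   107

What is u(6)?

Write u(n) = an³ + bn² + cn + d; the 4 given values yield a linear system in the 4 coefficients.
Solving, u(n) = n³ + 5n² - 7n - 9.
Then u(6) = 345.

345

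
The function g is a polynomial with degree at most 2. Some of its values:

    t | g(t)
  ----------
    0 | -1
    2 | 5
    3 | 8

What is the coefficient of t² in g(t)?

Write g(t) = at² + bt + c; the 3 given values yield a linear system in the 3 coefficients.
Solving, the leading coefficient vanishes, and g(t) = 3t - 1.
The coefficient of t² is 0.

0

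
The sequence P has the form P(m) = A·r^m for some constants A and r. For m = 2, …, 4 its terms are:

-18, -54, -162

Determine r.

Consecutive ratio: -54/(-18) = 3, and -162/(-54) = 3, so r = 3.
Then A·3^2 = -18 gives A = -2, and P(m) = -2·3^m.

3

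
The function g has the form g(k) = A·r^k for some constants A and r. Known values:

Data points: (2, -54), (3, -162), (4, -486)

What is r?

3

Consecutive ratio: -162/(-54) = 3, and -486/(-162) = 3, so r = 3.
Then A·3^2 = -54 gives A = -6, and g(k) = -6·3^k.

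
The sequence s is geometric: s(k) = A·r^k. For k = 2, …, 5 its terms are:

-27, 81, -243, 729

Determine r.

-3

Consecutive ratio: 81/(-27) = -3, and -243/81 = -3, so r = -3.
Then A·(-3)^2 = -27 gives A = -3, and s(k) = -3·(-3)^k.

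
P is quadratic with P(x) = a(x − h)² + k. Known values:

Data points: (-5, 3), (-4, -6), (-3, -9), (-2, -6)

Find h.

-3

First differences -9, -3, 3; second difference 6 = 2a, so a = 3.
Expanding, the x-coefficient is −2ah = -6h; matching it to the data gives h = -3, and then k = -9.
So P(x) = 3(x + 3)² − 9.
Hence h = -3.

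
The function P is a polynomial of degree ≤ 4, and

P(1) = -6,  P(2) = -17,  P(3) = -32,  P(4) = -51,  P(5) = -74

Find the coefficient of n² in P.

Write P(n) = an^4 + bn³ + cn² + dn + e; the 5 given values yield a linear system in the 5 coefficients.
Solving, the top 2 coefficients vanish, and P(n) = -2n² - 5n + 1.
The coefficient of n² is -2.

-2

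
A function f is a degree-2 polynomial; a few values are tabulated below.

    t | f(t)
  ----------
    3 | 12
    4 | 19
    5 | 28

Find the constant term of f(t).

3

Write f(t) = at² + bt + c; the 3 given values yield a linear system in the 3 coefficients.
Solving, f(t) = t² + 3.
The constant term is f(0) = 3.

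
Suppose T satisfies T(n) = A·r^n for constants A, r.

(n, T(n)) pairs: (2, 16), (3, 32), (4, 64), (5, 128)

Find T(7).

Consecutive ratio: 32/16 = 2, and 64/32 = 2, so r = 2.
Then A·2^2 = 16 gives A = 4, and T(n) = 4·2^n.
T(7) = 4·2^7 = 512.

512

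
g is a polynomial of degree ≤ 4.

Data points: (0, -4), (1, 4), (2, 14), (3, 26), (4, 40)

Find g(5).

First differences: 8, 10, 12, 14. Second differences: 2, 2, 2.
Level-2 differences are constant, so g has degree 2.
Fitting a degree-2 polynomial gives g(n) = n² + 7n - 4.
Then g(5) = 56.

56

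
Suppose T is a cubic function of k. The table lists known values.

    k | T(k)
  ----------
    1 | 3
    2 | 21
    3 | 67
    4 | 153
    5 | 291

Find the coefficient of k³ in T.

First differences: 18, 46, 86, 138. Second differences: 28, 40, 52. Third differences: 12, 12.
Level-3 differences are constant, so T has degree 3.
Fitting a degree-3 polynomial gives T(k) = 2k³ + 2k² - 2k + 1.
The coefficient of k³ is 2.

2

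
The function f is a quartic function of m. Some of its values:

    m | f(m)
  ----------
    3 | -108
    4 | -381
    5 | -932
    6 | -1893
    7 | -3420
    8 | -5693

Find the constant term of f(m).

3

First differences: -273, -551, -961, -1527, -2273. Second differences: -278, -410, -566, -746. Third differences: -132, -156, -180. Fourth differences: -24, -24.
Level-4 differences are constant, so f has degree 4.
Fitting a degree-4 polynomial gives f(m) = -m^4 - 4m³ + 6m² + 8m + 3.
The constant term is f(0) = 3.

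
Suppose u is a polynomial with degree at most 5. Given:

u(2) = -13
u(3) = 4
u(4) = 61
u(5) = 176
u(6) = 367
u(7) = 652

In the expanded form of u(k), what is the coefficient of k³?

3

First differences: 17, 57, 115, 191, 285. Second differences: 40, 58, 76, 94. Third differences: 18, 18, 18.
Level-3 differences are constant, so u has degree 3.
Fitting a degree-3 polynomial gives u(k) = 3k³ - 7k² - 5k + 1.
The coefficient of k³ is 3.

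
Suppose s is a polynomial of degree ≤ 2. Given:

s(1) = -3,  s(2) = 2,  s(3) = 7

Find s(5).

Write s(t) = at² + bt + c; the 3 given values yield a linear system in the 3 coefficients.
Solving, the leading coefficient vanishes, and s(t) = 5t - 8.
Then s(5) = 17.

17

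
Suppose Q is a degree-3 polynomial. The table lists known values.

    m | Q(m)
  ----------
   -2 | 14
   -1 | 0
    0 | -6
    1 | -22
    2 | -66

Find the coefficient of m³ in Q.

-3

First differences: -14, -6, -16, -44. Second differences: 8, -10, -28. Third differences: -18, -18.
Level-3 differences are constant, so Q has degree 3.
Fitting a degree-3 polynomial gives Q(m) = -3m³ - 5m² - 8m - 6.
The coefficient of m³ is -3.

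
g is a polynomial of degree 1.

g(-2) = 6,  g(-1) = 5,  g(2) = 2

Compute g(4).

0

Write g(k) = ak + b; the 3 given values yield a linear system in the 2 coefficients.
Solving, g(k) = -k + 4.
Then g(4) = 0.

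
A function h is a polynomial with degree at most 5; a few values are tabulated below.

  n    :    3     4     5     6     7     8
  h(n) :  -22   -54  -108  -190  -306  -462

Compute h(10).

-918

Write h(n) = an^5 + bn^4 + cn³ + dn² + en + p; the 6 given values yield a linear system in the 6 coefficients.
Solving, the top 2 coefficients vanish, and h(n) = -n³ + n² - 2n + 2.
Then h(10) = -918.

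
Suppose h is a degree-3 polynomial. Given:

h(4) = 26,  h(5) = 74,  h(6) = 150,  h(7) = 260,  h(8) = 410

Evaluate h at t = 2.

First differences: 48, 76, 110, 150. Second differences: 28, 34, 40. Third differences: 6, 6.
Level-3 differences are constant, so h has degree 3.
Fitting a degree-3 polynomial gives h(t) = t³ - t² - 4t - 6.
Then h(2) = -10.

-10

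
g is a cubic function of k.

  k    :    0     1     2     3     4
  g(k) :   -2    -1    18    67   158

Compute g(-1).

First differences: 1, 19, 49, 91. Second differences: 18, 30, 42. Third differences: 12, 12.
Level-3 differences are constant, so g has degree 3.
Fitting a degree-3 polynomial gives g(k) = 2k³ + 3k² - 4k - 2.
Then g(-1) = 3.

3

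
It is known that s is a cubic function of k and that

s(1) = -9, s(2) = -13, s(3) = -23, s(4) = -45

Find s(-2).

27

Write s(k) = ak³ + bk² + ck + d; the 4 given values yield a linear system in the 4 coefficients.
Solving, s(k) = -k³ + 3k² - 6k - 5.
Then s(-2) = 27.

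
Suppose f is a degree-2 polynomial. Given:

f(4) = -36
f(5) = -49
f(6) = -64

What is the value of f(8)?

Write f(k) = ak² + bk + c; the 3 given values yield a linear system in the 3 coefficients.
Solving, f(k) = -k² - 4k - 4.
Then f(8) = -100.

-100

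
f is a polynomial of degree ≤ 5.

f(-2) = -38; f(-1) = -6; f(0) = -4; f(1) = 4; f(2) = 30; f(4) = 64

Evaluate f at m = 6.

-286

Write f(m) = am^5 + bm^4 + cm³ + dm² + em + p; the 6 given values yield a linear system in the 6 coefficients.
Solving, the leading coefficient vanishes, and f(m) = -m^4 + 4m³ + 4m² + m - 4.
Then f(6) = -286.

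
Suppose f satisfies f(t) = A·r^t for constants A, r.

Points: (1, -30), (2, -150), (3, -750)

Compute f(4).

Consecutive ratio: -150/(-30) = 5, and -750/(-150) = 5, so r = 5.
Then A·5^1 = -30 gives A = -6, and f(t) = -6·5^t.
f(4) = -6·5^4 = -3750.

-3750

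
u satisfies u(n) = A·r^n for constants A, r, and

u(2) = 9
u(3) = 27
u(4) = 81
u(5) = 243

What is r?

3

Consecutive ratio: 27/9 = 3, and 81/27 = 3, so r = 3.
Then A·3^2 = 9 gives A = 1, and u(n) = 1·3^n.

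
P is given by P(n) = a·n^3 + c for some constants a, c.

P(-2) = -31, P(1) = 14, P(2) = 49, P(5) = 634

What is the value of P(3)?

144

From P(-2) = -31 and P(1) = 14: -8a + c = -31 and 1a + c = 14.
Subtracting: 9a = 45, so a = 5; then c = -31 − 5·(-8) = 9.
So P(n) = 5n³ + 9, and P(3) = 144.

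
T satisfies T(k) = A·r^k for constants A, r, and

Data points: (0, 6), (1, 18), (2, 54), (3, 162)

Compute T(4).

Consecutive ratio: 18/6 = 3, and 54/18 = 3, so r = 3.
Then A·3^0 = 6 gives A = 6, and T(k) = 6·3^k.
T(4) = 6·3^4 = 486.

486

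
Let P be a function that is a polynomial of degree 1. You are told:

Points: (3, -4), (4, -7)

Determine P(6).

-13

Write P(k) = ak + b; the 2 given values yield a linear system in the 2 coefficients.
Solving, P(k) = -3k + 5.
Then P(6) = -13.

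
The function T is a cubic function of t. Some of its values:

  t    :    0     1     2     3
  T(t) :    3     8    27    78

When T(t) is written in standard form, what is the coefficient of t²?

-2

Write T(t) = at³ + bt² + ct + d; the 4 given values yield a linear system in the 4 coefficients.
Solving, T(t) = 3t³ - 2t² + 4t + 3.
The coefficient of t² is -2.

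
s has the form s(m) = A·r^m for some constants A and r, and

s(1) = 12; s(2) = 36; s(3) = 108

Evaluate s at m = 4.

Consecutive ratio: 36/12 = 3, and 108/36 = 3, so r = 3.
Then A·3^1 = 12 gives A = 4, and s(m) = 4·3^m.
s(4) = 4·3^4 = 324.

324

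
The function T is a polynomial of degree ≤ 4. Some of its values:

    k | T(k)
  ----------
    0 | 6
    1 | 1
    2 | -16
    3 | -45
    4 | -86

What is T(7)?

First differences: -5, -17, -29, -41. Second differences: -12, -12, -12.
Level-2 differences are constant, so T has degree 2.
Fitting a degree-2 polynomial gives T(k) = -6k² + k + 6.
Then T(7) = -281.

-281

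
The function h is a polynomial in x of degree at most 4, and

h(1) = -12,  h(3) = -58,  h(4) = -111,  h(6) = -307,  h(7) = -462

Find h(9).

Write h(x) = ax^4 + bx³ + cx² + dx + e; the 5 given values yield a linear system in the 5 coefficients.
Solving, the leading coefficient vanishes, and h(x) = -x³ - 2x² - 2x - 7.
Then h(9) = -916.

-916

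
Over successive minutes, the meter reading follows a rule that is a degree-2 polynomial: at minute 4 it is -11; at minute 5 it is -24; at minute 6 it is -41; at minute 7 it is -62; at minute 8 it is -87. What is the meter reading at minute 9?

Write the value at k as s(k).
First differences: -13, -17, -21, -25. Second differences: -4, -4, -4.
Level-2 differences are constant, so s has degree 2.
Fitting a degree-2 polynomial gives s(k) = -2k² + 5k + 1.
Then s(9) = -116.

-116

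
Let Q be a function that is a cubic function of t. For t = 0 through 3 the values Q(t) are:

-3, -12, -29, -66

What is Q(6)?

-417

Write Q(t) = at³ + bt² + ct + d; the 4 given values yield a linear system in the 4 coefficients.
Solving, Q(t) = -2t³ + 2t² - 9t - 3.
Then Q(6) = -417.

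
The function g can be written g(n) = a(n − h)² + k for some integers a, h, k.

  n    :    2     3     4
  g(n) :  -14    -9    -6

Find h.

5

First differences 5, 3; second difference -2 = 2a, so a = -1.
Expanding, the n-coefficient is −2ah = 2h; matching it to the data gives h = 5, and then k = -5.
So g(n) = -1(n − 5)² − 5.
Hence h = 5.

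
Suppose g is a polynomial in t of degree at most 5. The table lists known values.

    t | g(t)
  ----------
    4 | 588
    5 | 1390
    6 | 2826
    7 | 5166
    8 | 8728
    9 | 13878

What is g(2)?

46

First differences: 802, 1436, 2340, 3562, 5150. Second differences: 634, 904, 1222, 1588. Third differences: 270, 318, 366. Fourth differences: 48, 48.
Level-4 differences are constant, so g has degree 4.
Fitting a degree-4 polynomial gives g(t) = 2t^4 + t³ + 3t.
Then g(2) = 46.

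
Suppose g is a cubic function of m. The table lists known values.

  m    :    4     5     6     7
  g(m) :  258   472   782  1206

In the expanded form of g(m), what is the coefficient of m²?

Write g(m) = am³ + bm² + cm + d; the 4 given values yield a linear system in the 4 coefficients.
Solving, g(m) = 3m³ + 3m² + 4m + 2.
The coefficient of m² is 3.

3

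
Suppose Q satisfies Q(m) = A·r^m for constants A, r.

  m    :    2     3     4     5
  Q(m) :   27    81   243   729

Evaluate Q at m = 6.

2187

Consecutive ratio: 81/27 = 3, and 243/81 = 3, so r = 3.
Then A·3^2 = 27 gives A = 3, and Q(m) = 3·3^m.
Q(6) = 3·3^6 = 2187.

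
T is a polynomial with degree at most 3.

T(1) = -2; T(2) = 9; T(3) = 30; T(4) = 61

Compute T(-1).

6

Write T(t) = at³ + bt² + ct + d; the 4 given values yield a linear system in the 4 coefficients.
Solving, the leading coefficient vanishes, and T(t) = 5t² - 4t - 3.
Then T(-1) = 6.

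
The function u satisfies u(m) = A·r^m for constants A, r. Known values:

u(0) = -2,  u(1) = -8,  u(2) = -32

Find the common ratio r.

4

Consecutive ratio: -8/(-2) = 4, and -32/(-8) = 4, so r = 4.
Then A·4^0 = -2 gives A = -2, and u(m) = -2·4^m.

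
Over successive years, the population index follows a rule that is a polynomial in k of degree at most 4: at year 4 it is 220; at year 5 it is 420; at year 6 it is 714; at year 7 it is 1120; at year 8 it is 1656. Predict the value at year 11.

Write the value at k as h(k).
First differences: 200, 294, 406, 536. Second differences: 94, 112, 130. Third differences: 18, 18.
Level-3 differences are constant, so h has degree 3.
Fitting a degree-3 polynomial gives h(k) = 3k³ + 2k² - k.
Then h(11) = 4224.

4224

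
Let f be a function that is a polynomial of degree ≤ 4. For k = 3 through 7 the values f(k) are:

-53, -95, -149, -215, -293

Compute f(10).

First differences: -42, -54, -66, -78. Second differences: -12, -12, -12.
Level-2 differences are constant, so f has degree 2.
Fitting a degree-2 polynomial gives f(k) = -6k² + 1.
Then f(10) = -599.

-599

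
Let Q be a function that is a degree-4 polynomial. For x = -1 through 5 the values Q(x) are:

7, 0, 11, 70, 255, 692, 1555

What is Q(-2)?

50

Write Q(x) = ax^4 + bx³ + cx² + dx + e; the 7 given values yield a linear system in the 5 coefficients.
Solving, Q(x) = 2x^4 + x³ + 7x² + x.
Then Q(-2) = 50.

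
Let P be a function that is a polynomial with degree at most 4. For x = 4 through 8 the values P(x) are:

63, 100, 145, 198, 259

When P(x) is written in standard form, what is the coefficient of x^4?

First differences: 37, 45, 53, 61. Second differences: 8, 8, 8.
Level-2 differences are constant, so P has degree 2.
Fitting a degree-2 polynomial gives P(x) = 4x² + x - 5.
The coefficient of x^4 is 0.

0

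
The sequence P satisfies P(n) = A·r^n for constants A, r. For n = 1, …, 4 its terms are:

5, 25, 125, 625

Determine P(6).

Consecutive ratio: 25/5 = 5, and 125/25 = 5, so r = 5.
Then A·5^1 = 5 gives A = 1, and P(n) = 1·5^n.
P(6) = 1·5^6 = 15625.

15625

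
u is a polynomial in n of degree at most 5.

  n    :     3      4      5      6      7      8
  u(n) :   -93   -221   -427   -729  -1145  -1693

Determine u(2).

Write u(n) = an^5 + bn^4 + cn³ + dn² + en + p; the 6 given values yield a linear system in the 6 coefficients.
Solving, the top 2 coefficients vanish, and u(n) = -3n³ - 3n² + 4n + 3.
Then u(2) = -25.

-25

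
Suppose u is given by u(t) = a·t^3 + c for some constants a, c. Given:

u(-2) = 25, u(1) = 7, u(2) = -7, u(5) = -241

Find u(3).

From u(-2) = 25 and u(1) = 7: -8a + c = 25 and 1a + c = 7.
Subtracting: 9a = -18, so a = -2; then c = 25 − (-2)·(-8) = 9.
So u(t) = -2t³ + 9, and u(3) = -45.

-45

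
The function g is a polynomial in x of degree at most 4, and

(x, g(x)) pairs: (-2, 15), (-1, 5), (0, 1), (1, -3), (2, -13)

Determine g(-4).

77

First differences: -10, -4, -4, -10. Second differences: 6, 0, -6. Third differences: -6, -6.
Level-3 differences are constant, so g has degree 3.
Fitting a degree-3 polynomial gives g(x) = -x³ - 3x + 1.
Then g(-4) = 77.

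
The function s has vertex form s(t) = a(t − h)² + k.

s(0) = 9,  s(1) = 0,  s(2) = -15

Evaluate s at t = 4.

First differences -9, -15; second difference -6 = 2a, so a = -3.
Expanding, the t-coefficient is −2ah = 6h; matching it to the data gives h = -1, and then k = 12.
So s(t) = -3(t + 1)² + 12.
s(4) = -3·5² + 12 = -63.

-63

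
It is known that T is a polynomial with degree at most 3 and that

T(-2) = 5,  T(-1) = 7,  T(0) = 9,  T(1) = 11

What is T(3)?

First differences: 2, 2, 2.
Level-1 differences are constant, so T has degree 1.
Fitting a degree-1 polynomial gives T(k) = 2k + 9.
Then T(3) = 15.

15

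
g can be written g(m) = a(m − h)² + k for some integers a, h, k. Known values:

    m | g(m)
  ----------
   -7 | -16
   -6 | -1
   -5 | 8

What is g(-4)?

11

First differences 15, 9; second difference -6 = 2a, so a = -3.
Expanding, the m-coefficient is −2ah = 6h; matching it to the data gives h = -4, and then k = 11.
So g(m) = -3(m + 4)² + 11.
g(-4) = -3·0² + 11 = 11.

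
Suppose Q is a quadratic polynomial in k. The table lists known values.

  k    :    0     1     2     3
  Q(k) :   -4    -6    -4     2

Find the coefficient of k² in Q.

Write Q(k) = ak² + bk + c; the 4 given values yield a linear system in the 3 coefficients.
Solving, Q(k) = 2k² - 4k - 4.
The coefficient of k² is 2.

2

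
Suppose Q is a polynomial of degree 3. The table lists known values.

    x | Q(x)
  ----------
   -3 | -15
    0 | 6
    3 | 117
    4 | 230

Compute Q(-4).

Write Q(x) = ax³ + bx² + cx + d; the 4 given values yield a linear system in the 4 coefficients.
Solving, Q(x) = 2x³ + 5x² + 4x + 6.
Then Q(-4) = -58.

-58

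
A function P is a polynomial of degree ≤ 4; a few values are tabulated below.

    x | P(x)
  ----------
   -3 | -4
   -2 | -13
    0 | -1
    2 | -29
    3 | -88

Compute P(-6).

Write P(x) = ax^4 + bx³ + cx² + dx + e; the 5 given values yield a linear system in the 5 coefficients.
Solving, the leading coefficient vanishes, and P(x) = -2x³ - 5x² + 4x - 1.
Then P(-6) = 227.

227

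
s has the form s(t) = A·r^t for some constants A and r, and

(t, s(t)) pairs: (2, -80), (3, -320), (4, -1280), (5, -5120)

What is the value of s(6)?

-20480

Consecutive ratio: -320/(-80) = 4, and -1280/(-320) = 4, so r = 4.
Then A·4^2 = -80 gives A = -5, and s(t) = -5·4^t.
s(6) = -5·4^6 = -20480.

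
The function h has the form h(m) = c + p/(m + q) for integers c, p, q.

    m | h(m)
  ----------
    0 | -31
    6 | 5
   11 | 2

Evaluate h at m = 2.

29

(h(m) − c)(m + q) = p for each data point; the three points give a linear system in c and q, then p follows.
Solving: c = -1, q = -1, p = 30, so h(m) = -1 + 30/(m − 1).
Then h(2) = -1 + 30/1 = 29.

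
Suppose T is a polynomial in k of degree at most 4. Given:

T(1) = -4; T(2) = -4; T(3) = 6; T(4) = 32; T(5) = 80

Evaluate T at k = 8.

Write T(k) = ak^4 + bk³ + ck² + dk + e; the 5 given values yield a linear system in the 5 coefficients.
Solving, the leading coefficient vanishes, and T(k) = k³ - k² - 4k.
Then T(8) = 416.

416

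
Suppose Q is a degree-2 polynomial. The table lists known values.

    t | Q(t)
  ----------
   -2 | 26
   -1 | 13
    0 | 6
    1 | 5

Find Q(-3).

45

First differences: -13, -7, -1. Second differences: 6, 6.
Level-2 differences are constant, so Q has degree 2.
Fitting a degree-2 polynomial gives Q(t) = 3t² - 4t + 6.
Then Q(-3) = 45.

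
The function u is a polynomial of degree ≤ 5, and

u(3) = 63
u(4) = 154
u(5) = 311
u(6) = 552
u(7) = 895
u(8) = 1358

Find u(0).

6

First differences: 91, 157, 241, 343, 463. Second differences: 66, 84, 102, 120. Third differences: 18, 18, 18.
Level-3 differences are constant, so u has degree 3.
Fitting a degree-3 polynomial gives u(x) = 3x³ - 3x² + x + 6.
Then u(0) = 6.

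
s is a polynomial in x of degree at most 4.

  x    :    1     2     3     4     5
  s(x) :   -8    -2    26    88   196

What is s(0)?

Write s(x) = ax^4 + bx³ + cx² + dx + e; the 5 given values yield a linear system in the 5 coefficients.
Solving, the leading coefficient vanishes, and s(x) = 2x³ - x² - 5x - 4.
The constant term is s(0) = -4.

-4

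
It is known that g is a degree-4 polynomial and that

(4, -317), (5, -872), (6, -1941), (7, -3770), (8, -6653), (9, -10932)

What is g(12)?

-36285

First differences: -555, -1069, -1829, -2883, -4279. Second differences: -514, -760, -1054, -1396. Third differences: -246, -294, -342. Fourth differences: -48, -48.
Level-4 differences are constant, so g has degree 4.
Fitting a degree-4 polynomial gives g(t) = -2t^4 + 3t³ + 3.
Then g(12) = -36285.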